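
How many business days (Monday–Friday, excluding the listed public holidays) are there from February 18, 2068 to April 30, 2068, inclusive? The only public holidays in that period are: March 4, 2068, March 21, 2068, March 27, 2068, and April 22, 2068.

February 18, 2068 is a Saturday.
The range spans 73 days (inclusive of both endpoints).
73 = 7 × 10 + 3, so there are 10 full weeks plus 3 extra days.
Each full week contributes 5 weekdays (Mon–Fri): 10 × 5 = 50.
The 3 extra days are Sat, Sun, Mon — 1 of them qualifies.
Total: 50 + 1 = 51.
Holidays: March 4, 2068 (Sun); March 21, 2068 (Wed); March 27, 2068 (Tue); April 22, 2068 (Sun).
2 of the 4 holidays fall on weekdays; the rest are weekends and were already excluded.
Business days: 51 − 2 = 49.

49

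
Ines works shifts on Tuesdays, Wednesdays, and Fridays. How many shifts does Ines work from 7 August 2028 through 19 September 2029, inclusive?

176

7 August 2028 is a Monday.
From 7 August 2028 to 19 September 2029 is 409 days inclusive.
409 = 7 × 58 + 3, so there are 58 full weeks plus 3 extra days.
Each full week contributes 3 days from the set (Tue, Wed, Fri): 58 × 3 = 174.
The 3 extra days are Mon, Tue, Wed — 2 of them qualify.
Total: 174 + 2 = 176.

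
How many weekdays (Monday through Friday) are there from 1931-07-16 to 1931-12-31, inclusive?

121

1931-07-16 is a Thursday.
That's 169 days from start to end, counting both.
169 = 7 × 24 + 1, so there are 24 full weeks plus 1 extra day.
Each full week contributes 5 weekdays (Mon–Fri): 24 × 5 = 120.
The 1 extra day is Thursday — 1 of them qualifies.
Total: 120 + 1 = 121.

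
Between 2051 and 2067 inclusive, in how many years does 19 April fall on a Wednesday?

3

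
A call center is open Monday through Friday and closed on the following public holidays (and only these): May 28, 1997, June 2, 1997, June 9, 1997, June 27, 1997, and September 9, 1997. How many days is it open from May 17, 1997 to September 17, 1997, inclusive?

83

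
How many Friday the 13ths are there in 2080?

The 13th falls on a Friday when the month's 13th has weekday Fri.
Jan 13 is Sat; Feb 13 is Tue; Mar 13 is Wed; Apr 13 is Sat; May 13 is Mon; Jun 13 is Thu; Jul 13 is Sat; Aug 13 is Tue; Sep 13 is Fri ✓; Oct 13 is Sun; Nov 13 is Wed; Dec 13 is Fri ✓.
Friday the 13ths: Sep, Dec.

2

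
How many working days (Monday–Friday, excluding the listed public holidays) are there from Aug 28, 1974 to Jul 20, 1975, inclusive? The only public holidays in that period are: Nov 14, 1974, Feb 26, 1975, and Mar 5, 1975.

Aug 28, 1974 is a Wednesday.
From Aug 28, 1974 to Jul 20, 1975 is 327 days inclusive.
327 = 7 × 46 + 5, so there are 46 full weeks plus 5 extra days.
Each full week contributes 5 weekdays (Mon–Fri): 46 × 5 = 230.
The 5 extra days are Wednesday, Thursday, Friday, Saturday, Sunday — 3 of them qualify.
Total: 230 + 3 = 233.
Holidays: Nov 14, 1974 (Thu); Feb 26, 1975 (Wed); Mar 5, 1975 (Wed).
All 3 holidays fall on weekdays, so subtract 3.
Business days: 233 − 3 = 230.

230 working days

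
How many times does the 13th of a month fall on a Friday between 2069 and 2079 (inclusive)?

Friday-the-13ths by year:
2069: Sep, Dec
2070: Jun
2071: Feb, Mar, Nov
2072: May
2073: Jan, Oct
2074: Apr, Jul
2075: Sep, Dec
2076: Mar, Nov
2077: Aug
2078: May
2079: Jan, Oct

19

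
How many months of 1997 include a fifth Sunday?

4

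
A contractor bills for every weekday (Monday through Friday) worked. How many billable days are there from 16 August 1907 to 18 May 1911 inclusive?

980 weekdays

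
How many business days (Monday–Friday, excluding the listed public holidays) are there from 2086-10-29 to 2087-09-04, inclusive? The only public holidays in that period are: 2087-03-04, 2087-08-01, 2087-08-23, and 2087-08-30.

2086-10-29 is a Tuesday.
That's 311 days from start to end, counting both.
311 = 7 × 44 + 3, so there are 44 full weeks plus 3 extra days.
Each full week contributes 5 weekdays (Mon–Fri): 44 × 5 = 220.
The 3 extra days are Tuesday, Wednesday, Thursday — 3 of them qualify.
Total: 220 + 3 = 223.
Holidays: 2087-03-04 (Tue); 2087-08-01 (Fri); 2087-08-23 (Sat); 2087-08-30 (Sat).
2 of the 4 holidays fall on weekdays; the rest are weekends and were already excluded.
Business days: 223 − 2 = 221.

221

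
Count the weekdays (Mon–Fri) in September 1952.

Sep 1, 1952 is a Monday.
From Sep 1, 1952 to Sep 30, 1952 is 30 days inclusive.
30 = 7 × 4 + 2, so there are 4 full weeks plus 2 extra days.
Each full week contributes 5 weekdays (Mon–Fri): 4 × 5 = 20.
The 2 extra days are Monday, Tuesday — 2 of them qualify.
Total: 20 + 2 = 22.

22 weekdays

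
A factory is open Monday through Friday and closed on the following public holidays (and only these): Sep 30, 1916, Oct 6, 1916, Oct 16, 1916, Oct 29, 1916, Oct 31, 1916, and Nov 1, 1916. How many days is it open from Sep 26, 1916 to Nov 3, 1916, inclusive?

Sep 26, 1916 is a Tuesday.
That's 39 days from start to end, counting both.
39 = 7 × 5 + 4, so there are 5 full weeks plus 4 extra days.
Each full week contributes 5 weekdays (Mon–Fri): 5 × 5 = 25.
The 4 extra days are Tue, Wed, Thu, Fri — 4 of them qualify.
Total: 25 + 4 = 29.
Holidays: Sep 30, 1916 (Sat); Oct 6, 1916 (Fri); Oct 16, 1916 (Mon); Oct 29, 1916 (Sun); Oct 31, 1916 (Tue); Nov 1, 1916 (Wed).
4 of the 6 holidays fall on weekdays; the rest are weekends and were already excluded.
Business days: 29 − 4 = 25.

25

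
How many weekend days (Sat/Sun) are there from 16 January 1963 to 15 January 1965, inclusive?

208

16 January 1963 is a Wednesday.
That's 731 days from start to end, counting both.
731 = 7 × 104 + 3, so there are 104 full weeks plus 3 extra days.
Each full week contributes 2 weekend days (Sat, Sun): 104 × 2 = 208.
The 3 extra days are Wed, Thu, Fri — none qualify.
Total: 208 + 0 = 208.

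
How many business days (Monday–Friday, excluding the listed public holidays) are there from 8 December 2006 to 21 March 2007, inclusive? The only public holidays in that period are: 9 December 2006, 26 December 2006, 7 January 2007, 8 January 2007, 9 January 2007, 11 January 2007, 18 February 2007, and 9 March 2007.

8 December 2006 is a Friday.
The range spans 104 days (inclusive of both endpoints).
104 = 7 × 14 + 6, so there are 14 full weeks plus 6 extra days.
Each full week contributes 5 weekdays (Mon–Fri): 14 × 5 = 70.
The 6 extra days are Friday, Saturday, Sunday, Monday, Tuesday, Wednesday — 4 of them qualify.
Total: 70 + 4 = 74.
Holidays: 9 December 2006 (Sat); 26 December 2006 (Tue); 7 January 2007 (Sun); 8 January 2007 (Mon); 9 January 2007 (Tue); 11 January 2007 (Thu); 18 February 2007 (Sun); 9 March 2007 (Fri).
5 of the 8 holidays fall on weekdays; the rest are weekends and were already excluded.
Business days: 74 − 5 = 69.

69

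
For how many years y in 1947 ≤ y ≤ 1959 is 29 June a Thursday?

1

Day of week of June 29 in each year:
1947: Sun, 1948: Tue, 1949: Wed, 1950: Thu ✓, 1951: Fri, 1952: Sun, 1953: Mon, 1954: Tue, 1955: Wed, 1956: Fri, 1957: Sat, 1958: Sun, 1959: Mon
Thursdays: 1950.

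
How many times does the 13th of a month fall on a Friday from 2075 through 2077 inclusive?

5

Friday-the-13ths by year:
2075: Sep, Dec
2076: Mar, Nov
2077: Aug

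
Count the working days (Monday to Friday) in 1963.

January 1, 1963 is a Tuesday.
The range spans 365 days (inclusive of both endpoints).
365 = 7 × 52 + 1, so there are 52 full weeks plus 1 extra day.
Each full week contributes 5 weekdays (Mon–Fri): 52 × 5 = 260.
The 1 extra day is Tue — 1 of them qualifies.
Total: 260 + 1 = 261.

261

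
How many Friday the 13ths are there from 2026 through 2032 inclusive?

12

Friday-the-13ths by year:
2026: Feb, Mar, Nov
2027: Aug
2028: Oct
2029: Apr, Jul
2030: Sep, Dec
2031: Jun
2032: Feb, Aug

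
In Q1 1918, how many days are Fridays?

13

January 1, 1918 is a Tuesday.
That's 90 days from start to end, counting both.
90 = 7 × 12 + 6, so there are 12 full weeks plus 6 extra days.
Each full week contributes one Friday: 12 so far.
The 6 extra days are Tue, Wed, Thu, Fri, Sat, Sun — 1 of them qualifies.
Total: 12 + 1 = 13.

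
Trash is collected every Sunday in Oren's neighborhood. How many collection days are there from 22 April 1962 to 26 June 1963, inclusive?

62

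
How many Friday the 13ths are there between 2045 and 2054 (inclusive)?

18

Friday-the-13ths by year:
2045: Jan, Oct
2046: Apr, Jul
2047: Sep, Dec
2048: Mar, Nov
2049: Aug
2050: May
2051: Jan, Oct
2052: Sep, Dec
2053: Jun
2054: Feb, Mar, Nov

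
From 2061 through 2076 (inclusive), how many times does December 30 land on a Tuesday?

2

Day of week of December 30 in each year:
2061: Fri, 2062: Sat, 2063: Sun, 2064: Tue ✓, 2065: Wed, 2066: Thu, 2067: Fri, 2068: Sun, 2069: Mon, 2070: Tue ✓, 2071: Wed, 2072: Fri, 2073: Sat, 2074: Sun, 2075: Mon, 2076: Wed
Tuesdays: 2064, 2070.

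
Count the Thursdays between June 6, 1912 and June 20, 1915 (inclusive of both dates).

June 6, 1912 is a Thursday.
The range spans 1110 days (inclusive of both endpoints).
1110 = 7 × 158 + 4, so there are 158 full weeks plus 4 extra days.
Each full week contributes one Thursday: 158 so far.
The 4 extra days are Thursday, Friday, Saturday, Sunday — 1 of them qualifies.
Total: 158 + 1 = 159.

159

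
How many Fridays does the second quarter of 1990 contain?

13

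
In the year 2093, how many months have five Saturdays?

4

A month has five Saturdays exactly when Saturday falls within its first (length − 28) days.
Jan: 31 days, starts Thu → 5 of Thu, Fri, Sat ✓
Feb: 28 days, starts Sun → 5 of (none)
Mar: 31 days, starts Sun → 5 of Sun, Mon, Tue
Apr: 30 days, starts Wed → 5 of Wed, Thu
May: 31 days, starts Fri → 5 of Fri, Sat, Sun ✓
Jun: 30 days, starts Mon → 5 of Mon, Tue
Jul: 31 days, starts Wed → 5 of Wed, Thu, Fri
Aug: 31 days, starts Sat → 5 of Sat, Sun, Mon ✓
Sep: 30 days, starts Tue → 5 of Tue, Wed
Oct: 31 days, starts Thu → 5 of Thu, Fri, Sat ✓
Nov: 30 days, starts Sun → 5 of Sun, Mon
Dec: 31 days, starts Tue → 5 of Tue, Wed, Thu
Months with five Saturdays: Jan, May, Aug, Oct.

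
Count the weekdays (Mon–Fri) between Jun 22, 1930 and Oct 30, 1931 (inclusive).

Jun 22, 1930 is a Sunday.
That's 496 days from start to end, counting both.
496 = 7 × 70 + 6, so there are 70 full weeks plus 6 extra days.
Each full week contributes 5 weekdays (Mon–Fri): 70 × 5 = 350.
The 6 extra days are Sunday, Monday, Tuesday, Wednesday, Thursday, Friday — 5 of them qualify.
Total: 350 + 5 = 355.

355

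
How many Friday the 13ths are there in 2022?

1

The 13th falls on a Friday when the month's 13th has weekday Fri.
Jan 13 is Thu; Feb 13 is Sun; Mar 13 is Sun; Apr 13 is Wed; May 13 is Fri ✓; Jun 13 is Mon; Jul 13 is Wed; Aug 13 is Sat; Sep 13 is Tue; Oct 13 is Thu; Nov 13 is Sun; Dec 13 is Tue.
Friday the 13ths: May.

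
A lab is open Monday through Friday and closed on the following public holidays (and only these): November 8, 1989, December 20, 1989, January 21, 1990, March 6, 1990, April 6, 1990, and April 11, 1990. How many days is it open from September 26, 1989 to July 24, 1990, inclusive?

211 working days

September 26, 1989 is a Tuesday.
The range spans 302 days (inclusive of both endpoints).
302 = 7 × 43 + 1, so there are 43 full weeks plus 1 extra day.
Each full week contributes 5 weekdays (Mon–Fri): 43 × 5 = 215.
The 1 extra day is Tue — 1 of them qualifies.
Total: 215 + 1 = 216.
Holidays: November 8, 1989 (Wed); December 20, 1989 (Wed); January 21, 1990 (Sun); March 6, 1990 (Tue); April 6, 1990 (Fri); April 11, 1990 (Wed).
5 of the 6 holidays fall on weekdays; the rest are weekends and were already excluded.
Business days: 216 − 5 = 211.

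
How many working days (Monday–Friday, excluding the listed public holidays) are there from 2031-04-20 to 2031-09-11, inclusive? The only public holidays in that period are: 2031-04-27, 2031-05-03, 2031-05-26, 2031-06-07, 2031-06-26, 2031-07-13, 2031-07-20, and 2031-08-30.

2031-04-20 is a Sunday.
That's 145 days from start to end, counting both.
145 = 7 × 20 + 5, so there are 20 full weeks plus 5 extra days.
Each full week contributes 5 weekdays (Mon–Fri): 20 × 5 = 100.
The 5 extra days are Sun, Mon, Tue, Wed, Thu — 4 of them qualify.
Total: 100 + 4 = 104.
Holidays: 2031-04-27 (Sun); 2031-05-03 (Sat); 2031-05-26 (Mon); 2031-06-07 (Sat); 2031-06-26 (Thu); 2031-07-13 (Sun); 2031-07-20 (Sun); 2031-08-30 (Sat).
2 of the 8 holidays fall on weekdays; the rest are weekends and were already excluded.
Business days: 104 − 2 = 102.

102 working days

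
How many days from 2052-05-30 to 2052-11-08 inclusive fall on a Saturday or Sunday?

46

2052-05-30 is a Thursday.
From 2052-05-30 to 2052-11-08 is 163 days inclusive.
163 = 7 × 23 + 2, so there are 23 full weeks plus 2 extra days.
Each full week contributes 2 days from the set (Sat, Sun): 23 × 2 = 46.
The 2 extra days are Thursday, Friday — none qualify.
Total: 46 + 0 = 46.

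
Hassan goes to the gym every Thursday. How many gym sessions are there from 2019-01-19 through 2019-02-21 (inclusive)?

2019-01-19 is a Saturday.
The range spans 34 days (inclusive of both endpoints).
34 = 7 × 4 + 6, so there are 4 full weeks plus 6 extra days.
Each full week contributes one Thursday: 4 so far.
The 6 extra days are Sat, Sun, Mon, Tue, Wed, Thu — 1 of them qualifies.
Total: 4 + 1 = 5.

5 Thursdays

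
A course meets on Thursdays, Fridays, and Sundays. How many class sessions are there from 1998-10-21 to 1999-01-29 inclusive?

44

1998-10-21 is a Wednesday.
From 1998-10-21 to 1999-01-29 is 101 days inclusive.
101 = 7 × 14 + 3, so there are 14 full weeks plus 3 extra days.
Each full week contributes 3 days from the set (Thu, Fri, Sun): 14 × 3 = 42.
The 3 extra days are Wednesday, Thursday, Friday — 2 of them qualify.
Total: 42 + 2 = 44.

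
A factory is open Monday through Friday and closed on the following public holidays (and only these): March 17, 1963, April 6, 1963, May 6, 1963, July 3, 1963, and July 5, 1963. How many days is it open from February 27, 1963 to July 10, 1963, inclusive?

February 27, 1963 is a Wednesday.
That's 134 days from start to end, counting both.
134 = 7 × 19 + 1, so there are 19 full weeks plus 1 extra day.
Each full week contributes 5 weekdays (Mon–Fri): 19 × 5 = 95.
The 1 extra day is Wednesday — 1 of them qualifies.
Total: 95 + 1 = 96.
Holidays: March 17, 1963 (Sun); April 6, 1963 (Sat); May 6, 1963 (Mon); July 3, 1963 (Wed); July 5, 1963 (Fri).
3 of the 5 holidays fall on weekdays; the rest are weekends and were already excluded.
Business days: 96 − 3 = 93.

93 working days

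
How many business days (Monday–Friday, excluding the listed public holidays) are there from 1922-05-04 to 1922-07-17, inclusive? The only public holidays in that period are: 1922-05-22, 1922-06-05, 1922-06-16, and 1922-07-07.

1922-05-04 is a Thursday.
From 1922-05-04 to 1922-07-17 is 75 days inclusive.
75 = 7 × 10 + 5, so there are 10 full weeks plus 5 extra days.
Each full week contributes 5 weekdays (Mon–Fri): 10 × 5 = 50.
The 5 extra days are Thu, Fri, Sat, Sun, Mon — 3 of them qualify.
Total: 50 + 3 = 53.
Holidays: 1922-05-22 (Mon); 1922-06-05 (Mon); 1922-06-16 (Fri); 1922-07-07 (Fri).
All 4 holidays fall on weekdays, so subtract 4.
Business days: 53 − 4 = 49.

49 business days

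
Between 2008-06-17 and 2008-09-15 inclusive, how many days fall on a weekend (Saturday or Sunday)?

26

2008-06-17 is a Tuesday.
That's 91 days from start to end, counting both.
91 = 7 × 13, so the span is exactly 13 full weeks.
Each full week contributes 2 weekend days (Sat, Sun): 13 × 2 = 26.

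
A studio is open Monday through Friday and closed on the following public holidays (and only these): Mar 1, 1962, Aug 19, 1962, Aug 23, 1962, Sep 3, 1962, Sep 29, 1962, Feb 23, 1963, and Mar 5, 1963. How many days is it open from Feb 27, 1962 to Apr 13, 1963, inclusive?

290 business days

Feb 27, 1962 is a Tuesday.
That's 411 days from start to end, counting both.
411 = 7 × 58 + 5, so there are 58 full weeks plus 5 extra days.
Each full week contributes 5 weekdays (Mon–Fri): 58 × 5 = 290.
The 5 extra days are Tue, Wed, Thu, Fri, Sat — 4 of them qualify.
Total: 290 + 4 = 294.
Holidays: Mar 1, 1962 (Thu); Aug 19, 1962 (Sun); Aug 23, 1962 (Thu); Sep 3, 1962 (Mon); Sep 29, 1962 (Sat); Feb 23, 1963 (Sat); Mar 5, 1963 (Tue).
4 of the 7 holidays fall on weekdays; the rest are weekends and were already excluded.
Business days: 294 − 4 = 290.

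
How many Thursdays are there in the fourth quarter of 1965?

1965-10-01 is a Friday.
The range spans 92 days (inclusive of both endpoints).
92 = 7 × 13 + 1, so there are 13 full weeks plus 1 extra day.
Each full week contributes one Thursday: 13 so far.
The 1 extra day is Friday — none qualify.
Total: 13 + 0 = 13.

13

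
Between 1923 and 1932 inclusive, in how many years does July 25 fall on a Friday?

Day of week of July 25 in each year:
1923: Wed, 1924: Fri ✓, 1925: Sat, 1926: Sun, 1927: Mon, 1928: Wed, 1929: Thu, 1930: Fri ✓, 1931: Sat, 1932: Mon
Fridays: 1924, 1930.

2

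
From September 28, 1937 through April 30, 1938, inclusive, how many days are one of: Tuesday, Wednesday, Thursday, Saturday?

124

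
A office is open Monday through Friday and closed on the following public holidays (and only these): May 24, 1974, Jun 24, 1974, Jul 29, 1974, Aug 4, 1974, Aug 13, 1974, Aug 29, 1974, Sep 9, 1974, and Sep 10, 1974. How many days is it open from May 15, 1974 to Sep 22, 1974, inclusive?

86 working days

May 15, 1974 is a Wednesday.
That's 131 days from start to end, counting both.
131 = 7 × 18 + 5, so there are 18 full weeks plus 5 extra days.
Each full week contributes 5 weekdays (Mon–Fri): 18 × 5 = 90.
The 5 extra days are Wednesday, Thursday, Friday, Saturday, Sunday — 3 of them qualify.
Total: 90 + 3 = 93.
Holidays: May 24, 1974 (Fri); Jun 24, 1974 (Mon); Jul 29, 1974 (Mon); Aug 4, 1974 (Sun); Aug 13, 1974 (Tue); Aug 29, 1974 (Thu); Sep 9, 1974 (Mon); Sep 10, 1974 (Tue).
7 of the 8 holidays fall on weekdays; the rest are weekends and were already excluded.
Business days: 93 − 7 = 86.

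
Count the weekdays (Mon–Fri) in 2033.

January 1, 2033 is a Saturday.
From January 1, 2033 to December 31, 2033 is 365 days inclusive.
365 = 7 × 52 + 1, so there are 52 full weeks plus 1 extra day.
Each full week contributes 5 weekdays (Mon–Fri): 52 × 5 = 260.
The 1 extra day is Saturday — none qualify.
Total: 260 + 0 = 260.

260 weekdays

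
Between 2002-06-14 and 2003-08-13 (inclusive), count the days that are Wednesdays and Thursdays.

121

2002-06-14 is a Friday.
The range spans 426 days (inclusive of both endpoints).
426 = 7 × 60 + 6, so there are 60 full weeks plus 6 extra days.
Each full week contributes 2 days from the set (Wed, Thu): 60 × 2 = 120.
The 6 extra days are Friday, Saturday, Sunday, Monday, Tuesday, Wednesday — 1 of them qualifies.
Total: 120 + 1 = 121.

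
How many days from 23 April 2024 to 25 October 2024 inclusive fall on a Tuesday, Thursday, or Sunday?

80

23 April 2024 is a Tuesday.
The range spans 186 days (inclusive of both endpoints).
186 = 7 × 26 + 4, so there are 26 full weeks plus 4 extra days.
Each full week contributes 3 days from the set (Tue, Thu, Sun): 26 × 3 = 78.
The 4 extra days are Tuesday, Wednesday, Thursday, Friday — 2 of them qualify.
Total: 78 + 2 = 80.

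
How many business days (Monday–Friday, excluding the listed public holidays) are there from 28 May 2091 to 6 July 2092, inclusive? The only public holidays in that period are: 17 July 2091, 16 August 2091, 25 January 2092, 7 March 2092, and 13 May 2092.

285

28 May 2091 is a Monday.
From 28 May 2091 to 6 July 2092 is 406 days inclusive.
406 = 7 × 58, so the span is exactly 58 full weeks.
Each full week contributes 5 weekdays (Mon–Fri): 58 × 5 = 290.
Total: 290.
Holidays: 17 July 2091 (Tue); 16 August 2091 (Thu); 25 January 2092 (Fri); 7 March 2092 (Fri); 13 May 2092 (Tue).
All 5 holidays fall on weekdays, so subtract 5.
Business days: 290 − 5 = 285.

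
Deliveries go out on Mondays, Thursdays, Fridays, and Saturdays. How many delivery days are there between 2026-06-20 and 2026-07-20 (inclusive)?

18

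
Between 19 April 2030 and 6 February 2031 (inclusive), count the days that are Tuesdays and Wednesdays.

84

19 April 2030 is a Friday.
From 19 April 2030 to 6 February 2031 is 294 days inclusive.
294 = 7 × 42, so the span is exactly 42 full weeks.
Each full week contributes 2 days from the set (Tue, Wed): 42 × 2 = 84.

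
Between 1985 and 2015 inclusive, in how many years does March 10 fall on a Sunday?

5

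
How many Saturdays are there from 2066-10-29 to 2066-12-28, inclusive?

9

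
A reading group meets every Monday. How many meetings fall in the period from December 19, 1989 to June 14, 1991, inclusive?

December 19, 1989 is a Tuesday.
From December 19, 1989 to June 14, 1991 is 543 days inclusive.
543 = 7 × 77 + 4, so there are 77 full weeks plus 4 extra days.
Each full week contributes one Monday: 77 so far.
The 4 extra days are Tue, Wed, Thu, Fri — none qualify.
Total: 77 + 0 = 77.

77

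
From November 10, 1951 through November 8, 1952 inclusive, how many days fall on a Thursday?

52

November 10, 1951 is a Saturday.
The range spans 365 days (inclusive of both endpoints).
365 = 7 × 52 + 1, so there are 52 full weeks plus 1 extra day.
Each full week contributes one Thursday: 52 so far.
The 1 extra day is Sat — none qualify.
Total: 52 + 0 = 52.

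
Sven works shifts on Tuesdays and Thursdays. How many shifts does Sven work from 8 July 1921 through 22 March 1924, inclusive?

8 July 1921 is a Friday.
From 8 July 1921 to 22 March 1924 is 989 days inclusive.
989 = 7 × 141 + 2, so there are 141 full weeks plus 2 extra days.
Each full week contributes 2 days from the set (Tue, Thu): 141 × 2 = 282.
The 2 extra days are Friday, Saturday — none qualify.
Total: 282 + 0 = 282.

282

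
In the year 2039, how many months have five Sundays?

A month has five Sundays exactly when Sunday falls within its first (length − 28) days.
Jan: 31 days, starts Sat → 5 of Sat, Sun, Mon ✓
Feb: 28 days, starts Tue → 5 of (none)
Mar: 31 days, starts Tue → 5 of Tue, Wed, Thu
Apr: 30 days, starts Fri → 5 of Fri, Sat
May: 31 days, starts Sun → 5 of Sun, Mon, Tue ✓
Jun: 30 days, starts Wed → 5 of Wed, Thu
Jul: 31 days, starts Fri → 5 of Fri, Sat, Sun ✓
Aug: 31 days, starts Mon → 5 of Mon, Tue, Wed
Sep: 30 days, starts Thu → 5 of Thu, Fri
Oct: 31 days, starts Sat → 5 of Sat, Sun, Mon ✓
Nov: 30 days, starts Tue → 5 of Tue, Wed
Dec: 31 days, starts Thu → 5 of Thu, Fri, Sat
Months with five Sundays: Jan, May, Jul, Oct.

4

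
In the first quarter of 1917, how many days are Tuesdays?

13

1917-01-01 is a Monday.
The range spans 90 days (inclusive of both endpoints).
90 = 7 × 12 + 6, so there are 12 full weeks plus 6 extra days.
Each full week contributes one Tuesday: 12 so far.
The 6 extra days are Mon, Tue, Wed, Thu, Fri, Sat — 1 of them qualifies.
Total: 12 + 1 = 13.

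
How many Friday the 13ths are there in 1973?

The 13th falls on a Friday when the month's 13th has weekday Fri.
Jan 13 is Sat; Feb 13 is Tue; Mar 13 is Tue; Apr 13 is Fri ✓; May 13 is Sun; Jun 13 is Wed; Jul 13 is Fri ✓; Aug 13 is Mon; Sep 13 is Thu; Oct 13 is Sat; Nov 13 is Tue; Dec 13 is Thu.
Friday the 13ths: Apr, Jul.

2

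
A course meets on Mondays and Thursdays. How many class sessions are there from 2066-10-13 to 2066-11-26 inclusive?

2066-10-13 is a Wednesday.
That's 45 days from start to end, counting both.
45 = 7 × 6 + 3, so there are 6 full weeks plus 3 extra days.
Each full week contributes 2 days from the set (Mon, Thu): 6 × 2 = 12.
The 3 extra days are Wed, Thu, Fri — 1 of them qualifies.
Total: 12 + 1 = 13.

13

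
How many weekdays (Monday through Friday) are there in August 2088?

22

August 1, 2088 is a Sunday.
The range spans 31 days (inclusive of both endpoints).
31 = 7 × 4 + 3, so there are 4 full weeks plus 3 extra days.
Each full week contributes 5 weekdays (Mon–Fri): 4 × 5 = 20.
The 3 extra days are Sunday, Monday, Tuesday — 2 of them qualify.
Total: 20 + 2 = 22.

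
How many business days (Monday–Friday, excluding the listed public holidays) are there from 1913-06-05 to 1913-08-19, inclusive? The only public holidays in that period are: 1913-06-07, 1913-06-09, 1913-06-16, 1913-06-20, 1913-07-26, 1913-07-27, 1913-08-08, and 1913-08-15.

49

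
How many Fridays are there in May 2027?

4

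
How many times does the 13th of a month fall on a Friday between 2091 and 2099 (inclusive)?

17

Friday-the-13ths by year:
2091: Apr, Jul
2092: Jun
2093: Feb, Mar, Nov
2094: Aug
2095: May
2096: Jan, Apr, Jul
2097: Sep, Dec
2098: Jun
2099: Feb, Mar, Nov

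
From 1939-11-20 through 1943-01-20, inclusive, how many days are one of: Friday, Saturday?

330

1939-11-20 is a Monday.
That's 1158 days from start to end, counting both.
1158 = 7 × 165 + 3, so there are 165 full weeks plus 3 extra days.
Each full week contributes 2 days from the set (Fri, Sat): 165 × 2 = 330.
The 3 extra days are Mon, Tue, Wed — none qualify.
Total: 330 + 0 = 330.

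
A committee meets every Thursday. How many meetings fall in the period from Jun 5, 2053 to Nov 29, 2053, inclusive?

26 Thursdays

Jun 5, 2053 is a Thursday.
That's 178 days from start to end, counting both.
178 = 7 × 25 + 3, so there are 25 full weeks plus 3 extra days.
Each full week contributes one Thursday: 25 so far.
The 3 extra days are Thursday, Friday, Saturday — 1 of them qualifies.
Total: 25 + 1 = 26.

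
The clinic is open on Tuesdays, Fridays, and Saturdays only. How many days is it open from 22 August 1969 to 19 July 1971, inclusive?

299

22 August 1969 is a Friday.
The range spans 697 days (inclusive of both endpoints).
697 = 7 × 99 + 4, so there are 99 full weeks plus 4 extra days.
Each full week contributes 3 days from the set (Tue, Fri, Sat): 99 × 3 = 297.
The 4 extra days are Fri, Sat, Sun, Mon — 2 of them qualify.
Total: 297 + 2 = 299.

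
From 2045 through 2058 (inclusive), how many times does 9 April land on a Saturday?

1

Day of week of April 9 in each year:
2045: Sun, 2046: Mon, 2047: Tue, 2048: Thu, 2049: Fri, 2050: Sat ✓, 2051: Sun, 2052: Tue, 2053: Wed, 2054: Thu, 2055: Fri, 2056: Sun, 2057: Mon, 2058: Tue
Saturdays: 2050.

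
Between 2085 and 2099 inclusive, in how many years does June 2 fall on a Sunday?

Day of week of June 2 in each year:
2085: Sat, 2086: Sun ✓, 2087: Mon, 2088: Wed, 2089: Thu, 2090: Fri, 2091: Sat, 2092: Mon, 2093: Tue, 2094: Wed, 2095: Thu, 2096: Sat, 2097: Sun ✓, 2098: Mon, 2099: Tue
Sundays: 2086, 2097.

2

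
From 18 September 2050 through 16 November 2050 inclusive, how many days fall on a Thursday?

8 Thursdays

18 September 2050 is a Sunday.
That's 60 days from start to end, counting both.
60 = 7 × 8 + 4, so there are 8 full weeks plus 4 extra days.
Each full week contributes one Thursday: 8 so far.
The 4 extra days are Sunday, Monday, Tuesday, Wednesday — none qualify.
Total: 8 + 0 = 8.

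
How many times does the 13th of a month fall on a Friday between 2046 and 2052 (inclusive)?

12

Friday-the-13ths by year:
2046: Apr, Jul
2047: Sep, Dec
2048: Mar, Nov
2049: Aug
2050: May
2051: Jan, Oct
2052: Sep, Dec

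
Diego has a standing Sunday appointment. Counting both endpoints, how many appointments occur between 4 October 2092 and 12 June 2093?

4 October 2092 is a Saturday.
The range spans 252 days (inclusive of both endpoints).
252 = 7 × 36, so the span is exactly 36 full weeks.
Each full week contributes one Sunday: 36 so far.
Total: 36.

36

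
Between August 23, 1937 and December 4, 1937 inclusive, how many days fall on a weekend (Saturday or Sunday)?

29

August 23, 1937 is a Monday.
That's 104 days from start to end, counting both.
104 = 7 × 14 + 6, so there are 14 full weeks plus 6 extra days.
Each full week contributes 2 weekend days (Sat, Sun): 14 × 2 = 28.
The 6 extra days are Mon, Tue, Wed, Thu, Fri, Sat — 1 of them qualifies.
Total: 28 + 1 = 29.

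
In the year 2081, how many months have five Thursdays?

A month has five Thursdays exactly when Thursday falls within its first (length − 28) days.
Jan: 31 days, starts Wed → 5 of Wed, Thu, Fri ✓
Feb: 28 days, starts Sat → 5 of (none)
Mar: 31 days, starts Sat → 5 of Sat, Sun, Mon
Apr: 30 days, starts Tue → 5 of Tue, Wed
May: 31 days, starts Thu → 5 of Thu, Fri, Sat ✓
Jun: 30 days, starts Sun → 5 of Sun, Mon
Jul: 31 days, starts Tue → 5 of Tue, Wed, Thu ✓
Aug: 31 days, starts Fri → 5 of Fri, Sat, Sun
Sep: 30 days, starts Mon → 5 of Mon, Tue
Oct: 31 days, starts Wed → 5 of Wed, Thu, Fri ✓
Nov: 30 days, starts Sat → 5 of Sat, Sun
Dec: 31 days, starts Mon → 5 of Mon, Tue, Wed
Months with five Thursdays: Jan, May, Jul, Oct.

4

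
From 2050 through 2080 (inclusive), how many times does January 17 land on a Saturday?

Day of week of January 17 in each year:
2050: Mon, 2051: Tue, 2052: Wed, 2053: Fri, 2054: Sat ✓, 2055: Sun, 2056: Mon, 2057: Wed, 2058: Thu, 2059: Fri, 2060: Sat ✓, 2061: Mon, 2062: Tue, 2063: Wed, 2064: Thu, 2065: Sat ✓, 2066: Sun, 2067: Mon, 2068: Tue, 2069: Thu, 2070: Fri, 2071: Sat ✓, 2072: Sun, 2073: Tue, 2074: Wed, 2075: Thu, 2076: Fri, 2077: Sun, 2078: Mon, 2079: Tue, 2080: Wed
Saturdays: 2054, 2060, 2065, 2071.

4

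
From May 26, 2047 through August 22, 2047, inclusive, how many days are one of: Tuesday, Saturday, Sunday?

May 26, 2047 is a Sunday.
That's 89 days from start to end, counting both.
89 = 7 × 12 + 5, so there are 12 full weeks plus 5 extra days.
Each full week contributes 3 days from the set (Tue, Sat, Sun): 12 × 3 = 36.
The 5 extra days are Sun, Mon, Tue, Wed, Thu — 2 of them qualify.
Total: 36 + 2 = 38.

38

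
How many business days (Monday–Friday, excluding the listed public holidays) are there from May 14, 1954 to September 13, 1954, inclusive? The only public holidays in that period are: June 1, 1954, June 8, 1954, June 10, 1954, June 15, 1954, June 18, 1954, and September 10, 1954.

May 14, 1954 is a Friday.
That's 123 days from start to end, counting both.
123 = 7 × 17 + 4, so there are 17 full weeks plus 4 extra days.
Each full week contributes 5 weekdays (Mon–Fri): 17 × 5 = 85.
The 4 extra days are Fri, Sat, Sun, Mon — 2 of them qualify.
Total: 85 + 2 = 87.
Holidays: June 1, 1954 (Tue); June 8, 1954 (Tue); June 10, 1954 (Thu); June 15, 1954 (Tue); June 18, 1954 (Fri); September 10, 1954 (Fri).
All 6 holidays fall on weekdays, so subtract 6.
Business days: 87 − 6 = 81.

81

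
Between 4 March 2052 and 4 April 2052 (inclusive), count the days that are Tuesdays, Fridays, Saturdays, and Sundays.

17

4 March 2052 is a Monday.
That's 32 days from start to end, counting both.
32 = 7 × 4 + 4, so there are 4 full weeks plus 4 extra days.
Each full week contributes 4 days from the set (Tue, Fri, Sat, Sun): 4 × 4 = 16.
The 4 extra days are Mon, Tue, Wed, Thu — 1 of them qualifies.
Total: 16 + 1 = 17.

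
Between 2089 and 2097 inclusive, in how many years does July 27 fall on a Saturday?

1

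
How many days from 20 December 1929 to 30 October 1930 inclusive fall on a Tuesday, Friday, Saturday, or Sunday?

20 December 1929 is a Friday.
The range spans 315 days (inclusive of both endpoints).
315 = 7 × 45, so the span is exactly 45 full weeks.
Each full week contributes 4 days from the set (Tue, Fri, Sat, Sun): 45 × 4 = 180.
Total: 180.

180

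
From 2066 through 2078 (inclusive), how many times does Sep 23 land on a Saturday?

Day of week of September 23 in each year:
2066: Thu, 2067: Fri, 2068: Sun, 2069: Mon, 2070: Tue, 2071: Wed, 2072: Fri, 2073: Sat ✓, 2074: Sun, 2075: Mon, 2076: Wed, 2077: Thu, 2078: Fri
Saturdays: 2073.

1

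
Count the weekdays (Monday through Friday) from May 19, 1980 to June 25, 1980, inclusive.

28

May 19, 1980 is a Monday.
From May 19, 1980 to June 25, 1980 is 38 days inclusive.
38 = 7 × 5 + 3, so there are 5 full weeks plus 3 extra days.
Each full week contributes 5 weekdays (Mon–Fri): 5 × 5 = 25.
The 3 extra days are Monday, Tuesday, Wednesday — 3 of them qualify.
Total: 25 + 3 = 28.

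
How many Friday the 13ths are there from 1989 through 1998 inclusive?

18

Friday-the-13ths by year:
1989: Jan, Oct
1990: Apr, Jul
1991: Sep, Dec
1992: Mar, Nov
1993: Aug
1994: May
1995: Jan, Oct
1996: Sep, Dec
1997: Jun
1998: Feb, Mar, Nov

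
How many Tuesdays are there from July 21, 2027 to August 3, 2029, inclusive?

July 21, 2027 is a Wednesday.
The range spans 745 days (inclusive of both endpoints).
745 = 7 × 106 + 3, so there are 106 full weeks plus 3 extra days.
Each full week contributes one Tuesday: 106 so far.
The 3 extra days are Wed, Thu, Fri — none qualify.
Total: 106 + 0 = 106.

106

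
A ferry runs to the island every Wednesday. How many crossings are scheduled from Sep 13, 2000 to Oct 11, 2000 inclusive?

Sep 13, 2000 is a Wednesday.
The range spans 29 days (inclusive of both endpoints).
29 = 7 × 4 + 1, so there are 4 full weeks plus 1 extra day.
Each full week contributes one Wednesday: 4 so far.
The 1 extra day is Wednesday — 1 of them qualifies.
Total: 4 + 1 = 5.

5 Wednesdays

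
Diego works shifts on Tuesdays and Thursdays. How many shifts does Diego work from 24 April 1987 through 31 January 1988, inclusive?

80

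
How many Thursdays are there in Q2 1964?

Apr 1, 1964 is a Wednesday.
That's 91 days from start to end, counting both.
91 = 7 × 13, so the span is exactly 13 full weeks.
Each full week contributes one Thursday: 13 so far.
Total: 13.

13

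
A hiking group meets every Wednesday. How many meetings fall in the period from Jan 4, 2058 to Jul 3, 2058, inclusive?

26 Wednesdays

Jan 4, 2058 is a Friday.
That's 181 days from start to end, counting both.
181 = 7 × 25 + 6, so there are 25 full weeks plus 6 extra days.
Each full week contributes one Wednesday: 25 so far.
The 6 extra days are Friday, Saturday, Sunday, Monday, Tuesday, Wednesday — 1 of them qualifies.
Total: 25 + 1 = 26.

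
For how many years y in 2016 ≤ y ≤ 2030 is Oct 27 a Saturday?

Day of week of October 27 in each year:
2016: Thu, 2017: Fri, 2018: Sat ✓, 2019: Sun, 2020: Tue, 2021: Wed, 2022: Thu, 2023: Fri, 2024: Sun, 2025: Mon, 2026: Tue, 2027: Wed, 2028: Fri, 2029: Sat ✓, 2030: Sun
Saturdays: 2018, 2029.

2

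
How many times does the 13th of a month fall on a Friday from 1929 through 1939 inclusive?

19

Friday-the-13ths by year:
1929: Sep, Dec
1930: Jun
1931: Feb, Mar, Nov
1932: May
1933: Jan, Oct
1934: Apr, Jul
1935: Sep, Dec
1936: Mar, Nov
1937: Aug
1938: May
1939: Jan, Oct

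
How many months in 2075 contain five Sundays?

4

A month has five Sundays exactly when Sunday falls within its first (length − 28) days.
Jan: 31 days, starts Tue → 5 of Tue, Wed, Thu
Feb: 28 days, starts Fri → 5 of (none)
Mar: 31 days, starts Fri → 5 of Fri, Sat, Sun ✓
Apr: 30 days, starts Mon → 5 of Mon, Tue
May: 31 days, starts Wed → 5 of Wed, Thu, Fri
Jun: 30 days, starts Sat → 5 of Sat, Sun ✓
Jul: 31 days, starts Mon → 5 of Mon, Tue, Wed
Aug: 31 days, starts Thu → 5 of Thu, Fri, Sat
Sep: 30 days, starts Sun → 5 of Sun, Mon ✓
Oct: 31 days, starts Tue → 5 of Tue, Wed, Thu
Nov: 30 days, starts Fri → 5 of Fri, Sat
Dec: 31 days, starts Sun → 5 of Sun, Mon, Tue ✓
Months with five Sundays: Mar, Jun, Sep, Dec.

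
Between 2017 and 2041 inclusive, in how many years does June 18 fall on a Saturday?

3

Day of week of June 18 in each year:
2017: Sun, 2018: Mon, 2019: Tue, 2020: Thu, 2021: Fri, 2022: Sat ✓, 2023: Sun, 2024: Tue, 2025: Wed, 2026: Thu, 2027: Fri, 2028: Sun, 2029: Mon, 2030: Tue, 2031: Wed, 2032: Fri, 2033: Sat ✓, 2034: Sun, 2035: Mon, 2036: Wed, 2037: Thu, 2038: Fri, 2039: Sat ✓, 2040: Mon, 2041: Tue
Saturdays: 2022, 2033, 2039.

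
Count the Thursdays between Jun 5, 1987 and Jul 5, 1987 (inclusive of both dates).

Jun 5, 1987 is a Friday.
From Jun 5, 1987 to Jul 5, 1987 is 31 days inclusive.
31 = 7 × 4 + 3, so there are 4 full weeks plus 3 extra days.
Each full week contributes one Thursday: 4 so far.
The 3 extra days are Friday, Saturday, Sunday — none qualify.
Total: 4 + 0 = 4.

4 Thursdays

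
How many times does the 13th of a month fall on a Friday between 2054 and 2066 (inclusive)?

22

Friday-the-13ths by year:
2054: Feb, Mar, Nov
2055: Aug
2056: Oct
2057: Apr, Jul
2058: Sep, Dec
2059: Jun
2060: Feb, Aug
2061: May
2062: Jan, Oct
2063: Apr, Jul
2064: Jun
2065: Feb, Mar, Nov
2066: Aug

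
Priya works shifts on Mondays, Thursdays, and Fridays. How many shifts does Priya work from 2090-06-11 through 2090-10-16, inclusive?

55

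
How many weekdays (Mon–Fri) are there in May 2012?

23 weekdays

1 May 2012 is a Tuesday.
The range spans 31 days (inclusive of both endpoints).
31 = 7 × 4 + 3, so there are 4 full weeks plus 3 extra days.
Each full week contributes 5 weekdays (Mon–Fri): 4 × 5 = 20.
The 3 extra days are Tue, Wed, Thu — 3 of them qualify.
Total: 20 + 3 = 23.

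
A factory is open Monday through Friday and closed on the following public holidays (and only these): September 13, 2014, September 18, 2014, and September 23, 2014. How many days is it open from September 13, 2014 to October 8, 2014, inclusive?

16

September 13, 2014 is a Saturday.
From September 13, 2014 to October 8, 2014 is 26 days inclusive.
26 = 7 × 3 + 5, so there are 3 full weeks plus 5 extra days.
Each full week contributes 5 weekdays (Mon–Fri): 3 × 5 = 15.
The 5 extra days are Sat, Sun, Mon, Tue, Wed — 3 of them qualify.
Total: 15 + 3 = 18.
Holidays: September 13, 2014 (Sat); September 18, 2014 (Thu); September 23, 2014 (Tue).
2 of the 3 holidays fall on weekdays; the rest are weekends and were already excluded.
Business days: 18 − 2 = 16.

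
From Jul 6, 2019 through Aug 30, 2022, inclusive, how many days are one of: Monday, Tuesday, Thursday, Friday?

658

Jul 6, 2019 is a Saturday.
That's 1152 days from start to end, counting both.
1152 = 7 × 164 + 4, so there are 164 full weeks plus 4 extra days.
Each full week contributes 4 days from the set (Mon, Tue, Thu, Fri): 164 × 4 = 656.
The 4 extra days are Sat, Sun, Mon, Tue — 2 of them qualify.
Total: 656 + 2 = 658.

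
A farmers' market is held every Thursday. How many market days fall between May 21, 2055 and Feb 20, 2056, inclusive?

39 Thursdays

May 21, 2055 is a Friday.
From May 21, 2055 to Feb 20, 2056 is 276 days inclusive.
276 = 7 × 39 + 3, so there are 39 full weeks plus 3 extra days.
Each full week contributes one Thursday: 39 so far.
The 3 extra days are Friday, Saturday, Sunday — none qualify.
Total: 39 + 0 = 39.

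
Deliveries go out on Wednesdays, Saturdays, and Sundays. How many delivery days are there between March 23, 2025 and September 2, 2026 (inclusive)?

March 23, 2025 is a Sunday.
That's 529 days from start to end, counting both.
529 = 7 × 75 + 4, so there are 75 full weeks plus 4 extra days.
Each full week contributes 3 days from the set (Wed, Sat, Sun): 75 × 3 = 225.
The 4 extra days are Sunday, Monday, Tuesday, Wednesday — 2 of them qualify.
Total: 225 + 2 = 227.

227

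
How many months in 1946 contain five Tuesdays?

5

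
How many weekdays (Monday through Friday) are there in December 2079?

21 weekdays

2079-12-01 is a Friday.
That's 31 days from start to end, counting both.
31 = 7 × 4 + 3, so there are 4 full weeks plus 3 extra days.
Each full week contributes 5 weekdays (Mon–Fri): 4 × 5 = 20.
The 3 extra days are Fri, Sat, Sun — 1 of them qualifies.
Total: 20 + 1 = 21.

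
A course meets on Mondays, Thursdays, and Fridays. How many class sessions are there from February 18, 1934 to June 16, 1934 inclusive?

51

February 18, 1934 is a Sunday.
The range spans 119 days (inclusive of both endpoints).
119 = 7 × 17, so the span is exactly 17 full weeks.
Each full week contributes 3 days from the set (Mon, Thu, Fri): 17 × 3 = 51.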